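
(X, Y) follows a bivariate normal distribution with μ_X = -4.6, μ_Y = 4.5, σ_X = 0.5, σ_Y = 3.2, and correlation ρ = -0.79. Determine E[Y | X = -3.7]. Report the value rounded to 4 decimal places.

-0.0504

For a bivariate normal, E[Y | X=x] = μ_Y + ρ·(σ_Y/σ_X)·(x − μ_X).
E[Y | X=-3.7] = 4.5 + (-0.79)·(3.2/0.5)·(-3.7 − (-4.6)) = 4.5 + (-5.056)·(0.9) = -0.0504.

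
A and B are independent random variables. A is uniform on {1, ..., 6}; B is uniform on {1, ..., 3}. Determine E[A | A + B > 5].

Outcomes with A + B > 5: (3,3), (4,2), (4,3), (5,1), (5,2), (5,3), (6,1), (6,2), (6,3), each with probability 1/18.
E[A | A + B > 5] = (3 + 4 + 4 + 5 + 5 + 5 + 6 + 6 + 6) / 9 = 44/9.

44/9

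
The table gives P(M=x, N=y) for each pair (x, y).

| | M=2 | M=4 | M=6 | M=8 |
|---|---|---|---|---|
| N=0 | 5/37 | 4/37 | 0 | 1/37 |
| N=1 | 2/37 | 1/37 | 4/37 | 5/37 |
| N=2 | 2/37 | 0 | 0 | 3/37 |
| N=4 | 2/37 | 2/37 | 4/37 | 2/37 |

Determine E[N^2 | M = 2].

42/11

P(M = 2) = 11/37.
Summing N^2·P(M=x,N=y) over the conditioning event gives 42/37.
E[N^2 | M = 2] = (42/37) / (11/37) = 42/11.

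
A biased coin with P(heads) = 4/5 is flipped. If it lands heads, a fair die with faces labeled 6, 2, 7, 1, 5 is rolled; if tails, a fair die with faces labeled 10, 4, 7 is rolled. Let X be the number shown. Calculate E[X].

E[X | heads] = (6+2+7+1+5)/5 = 21/5.
E[X | tails] = (10+4+7)/3 = 7.
By the law of total expectation,
E[X] = (4/5)·(21/5) + (1/5)·(7) = 119/25.

119/25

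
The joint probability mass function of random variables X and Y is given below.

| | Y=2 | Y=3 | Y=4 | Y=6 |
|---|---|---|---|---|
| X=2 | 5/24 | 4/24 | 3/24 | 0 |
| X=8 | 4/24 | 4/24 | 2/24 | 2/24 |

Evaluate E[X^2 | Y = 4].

28

P(Y = 4) = 5/24.
Summing X^2·P(X=x,Y=y) over the conditioning event gives 35/6.
E[X^2 | Y = 4] = (35/6) / (5/24) = 28.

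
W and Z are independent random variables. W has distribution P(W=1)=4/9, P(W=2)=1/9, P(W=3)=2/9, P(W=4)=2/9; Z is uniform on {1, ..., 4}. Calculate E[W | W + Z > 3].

70/27

P(W + Z > 3) = 3/4.
Summing W·P(x,y) over outcomes with W + Z > 3 gives 35/18.
E[W | W + Z > 3] = (35/18) / (3/4) = 70/27.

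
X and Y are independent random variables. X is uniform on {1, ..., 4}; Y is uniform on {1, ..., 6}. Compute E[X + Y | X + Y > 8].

P(X + Y > 8) = 1/8.
Summing (X+Y)·P(x,y) over outcomes with X + Y > 8 gives 7/6.
E[X + Y | X + Y > 8] = (7/6) / (1/8) = 28/3.

28/3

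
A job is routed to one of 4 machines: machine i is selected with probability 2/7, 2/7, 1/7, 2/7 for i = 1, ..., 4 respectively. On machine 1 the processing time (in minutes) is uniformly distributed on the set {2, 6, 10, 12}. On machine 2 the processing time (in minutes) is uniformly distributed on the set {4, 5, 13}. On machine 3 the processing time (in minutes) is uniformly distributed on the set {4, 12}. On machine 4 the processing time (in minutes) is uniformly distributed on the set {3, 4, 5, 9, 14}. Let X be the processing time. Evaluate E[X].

E[X | machine 1] = (2+6+10+12)/4 = 15/2.
E[X | machine 2] = (4+5+13)/3 = 22/3.
E[X | machine 3] = (4+12)/2 = 8.
E[X | machine 4] = (3+4+5+9+14)/5 = 7.
By the law of total expectation,
E[X] = (2/7)·(15/2) + (2/7)·(22/3) + (1/7)·(8) + (2/7)·(7) = 155/21.

155/21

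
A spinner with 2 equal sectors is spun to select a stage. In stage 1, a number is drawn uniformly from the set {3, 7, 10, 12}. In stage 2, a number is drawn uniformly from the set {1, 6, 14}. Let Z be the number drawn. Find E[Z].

E[Z | stage 1] = (3+7+10+12)/4 = 8.
E[Z | stage 2] = (1+6+14)/3 = 7.
By the law of total expectation,
E[Z] = (1/2)·(8) + (1/2)·(7) = 15/2.

15/2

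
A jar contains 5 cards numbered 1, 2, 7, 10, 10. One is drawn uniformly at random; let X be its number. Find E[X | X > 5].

9

P(X > 5) = 3/5.
Σ over the event: 7·1/5 + 10·2/5 = 27/5.
E[X | X > 5] = (27/5) / (3/5) = 9.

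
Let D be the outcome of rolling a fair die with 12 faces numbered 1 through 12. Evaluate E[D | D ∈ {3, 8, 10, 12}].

33/4

P(D ∈ {3, 8, 10, 12}) = 1/3.
Σ over the event: 3·1/12 + 8·1/12 + 10·1/12 + 12·1/12 = 11/4.
E[D | D ∈ {3, 8, 10, 12}] = (11/4) / (1/3) = 33/4.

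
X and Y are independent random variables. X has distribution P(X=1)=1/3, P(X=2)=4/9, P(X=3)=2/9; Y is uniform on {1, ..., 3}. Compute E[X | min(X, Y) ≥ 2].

7/3

P(min(X, Y) ≥ 2) = 4/9.
Summing X·P(x,y) over outcomes with min(X, Y) ≥ 2 gives 28/27.
E[X | min(X, Y) ≥ 2] = (28/27) / (4/9) = 7/3.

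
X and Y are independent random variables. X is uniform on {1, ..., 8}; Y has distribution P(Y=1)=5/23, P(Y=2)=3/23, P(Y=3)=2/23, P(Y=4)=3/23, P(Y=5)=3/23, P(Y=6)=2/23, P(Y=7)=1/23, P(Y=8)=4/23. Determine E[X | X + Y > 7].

P(X + Y > 7) = 57/92.
Summing X·P(x,y) over outcomes with X + Y > 7 gives 629/184.
E[X | X + Y > 7] = (629/184) / (57/92) = 629/114.

629/114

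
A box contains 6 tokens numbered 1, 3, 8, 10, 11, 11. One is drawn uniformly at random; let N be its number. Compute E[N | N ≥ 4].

10

P(N ≥ 4) = 2/3.
Σ over the event: 8·1/6 + 10·1/6 + 11·1/3 = 20/3.
E[N | N ≥ 4] = (20/3) / (2/3) = 10.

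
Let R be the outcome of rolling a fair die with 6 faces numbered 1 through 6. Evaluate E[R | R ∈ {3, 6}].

P(R ∈ {3, 6}) = 1/3.
Σ over the event: 3·1/6 + 6·1/6 = 3/2.
E[R | R ∈ {3, 6}] = (3/2) / (1/3) = 9/2.

9/2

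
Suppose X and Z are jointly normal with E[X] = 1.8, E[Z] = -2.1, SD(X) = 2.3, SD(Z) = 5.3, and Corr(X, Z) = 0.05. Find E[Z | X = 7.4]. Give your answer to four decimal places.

-1.4548

For a bivariate normal, E[Z | X=x] = μ_Z + ρ·(σ_Z/σ_X)·(x − μ_X).
E[Z | X=7.4] = -2.1 + (0.05)·(5.3/2.3)·(7.4 − (1.8)) = -2.1 + (0.11522)·(5.6) = -1.4548.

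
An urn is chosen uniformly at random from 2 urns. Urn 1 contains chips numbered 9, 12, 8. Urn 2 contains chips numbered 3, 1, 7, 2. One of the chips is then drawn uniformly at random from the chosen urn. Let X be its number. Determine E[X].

E[X | urn 1] = (9+12+8)/3 = 29/3.
E[X | urn 2] = (3+1+7+2)/4 = 13/4.
E[X] = (1/2)·(29/3) + (1/2)·(13/4) = 155/24.

155/24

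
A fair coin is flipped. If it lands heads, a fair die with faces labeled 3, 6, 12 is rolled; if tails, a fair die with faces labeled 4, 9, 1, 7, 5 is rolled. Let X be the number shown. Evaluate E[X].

E[X | heads] = (3+6+12)/3 = 7.
E[X | tails] = (4+9+1+7+5)/5 = 26/5.
By the law of total expectation,
E[X] = (1/2)·(7) + (1/2)·(26/5) = 61/10.

61/10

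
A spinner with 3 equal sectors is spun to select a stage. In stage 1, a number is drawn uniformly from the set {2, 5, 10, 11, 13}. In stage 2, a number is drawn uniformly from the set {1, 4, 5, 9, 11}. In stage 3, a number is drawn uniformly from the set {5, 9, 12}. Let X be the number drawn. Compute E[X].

E[X | stage 1] = (2+5+10+11+13)/5 = 41/5.
E[X | stage 2] = (1+4+5+9+11)/5 = 6.
E[X | stage 3] = (5+9+12)/3 = 26/3.
E[X] = (1/3)·(41/5) + (1/3)·(6) + (1/3)·(26/3) = 343/45.

343/45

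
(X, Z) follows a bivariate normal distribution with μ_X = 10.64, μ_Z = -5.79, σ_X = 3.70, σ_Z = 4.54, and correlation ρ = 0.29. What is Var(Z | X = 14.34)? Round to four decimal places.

18.8782

The conditional variance in a bivariate normal is σ_Z²(1 − ρ²), independent of x.
Var(Z | X=14.34) = (4.54)²·(1 − (0.29)²) = 20.6116·0.9159 = 18.8782.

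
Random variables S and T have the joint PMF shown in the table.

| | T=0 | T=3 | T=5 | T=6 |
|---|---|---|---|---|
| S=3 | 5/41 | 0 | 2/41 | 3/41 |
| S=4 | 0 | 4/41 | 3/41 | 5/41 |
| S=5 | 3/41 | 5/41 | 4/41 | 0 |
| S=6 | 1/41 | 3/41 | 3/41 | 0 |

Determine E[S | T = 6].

P(T = 6) = 8/41.
Σ S·P over the event = 3·(3/41) + 4·(5/41) = 29/41.
E[S | T = 6] = (29/41) / (8/41) = 29/8.

29/8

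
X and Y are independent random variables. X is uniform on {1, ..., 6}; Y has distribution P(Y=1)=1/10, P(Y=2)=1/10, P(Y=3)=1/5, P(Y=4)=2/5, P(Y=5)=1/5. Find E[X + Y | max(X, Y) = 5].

145/18

P(max(X, Y) = 5) = 3/10.
Summing (X+Y)·P(x,y) over outcomes with max(X, Y) = 5 gives 29/12.
E[X + Y | max(X, Y) = 5] = (29/12) / (3/10) = 145/18.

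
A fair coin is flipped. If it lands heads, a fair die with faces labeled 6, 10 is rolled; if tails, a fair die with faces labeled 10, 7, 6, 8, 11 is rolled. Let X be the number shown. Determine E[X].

E[X | heads] = (6+10)/2 = 8.
E[X | tails] = (10+7+6+8+11)/5 = 42/5.
E[X] = (1/2)·(8) + (1/2)·(42/5) = 41/5.

41/5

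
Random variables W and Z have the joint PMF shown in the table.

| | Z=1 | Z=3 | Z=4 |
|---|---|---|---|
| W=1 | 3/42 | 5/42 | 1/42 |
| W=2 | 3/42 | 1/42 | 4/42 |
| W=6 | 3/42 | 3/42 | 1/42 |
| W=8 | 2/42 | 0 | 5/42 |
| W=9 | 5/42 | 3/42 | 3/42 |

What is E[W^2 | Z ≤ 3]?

254/7

P(Z ≤ 3) = 2/3.
Summing W^2·P(W=x,Z=y) over the conditioning event gives 508/21.
E[W^2 | Z ≤ 3] = (508/21) / (2/3) = 254/7.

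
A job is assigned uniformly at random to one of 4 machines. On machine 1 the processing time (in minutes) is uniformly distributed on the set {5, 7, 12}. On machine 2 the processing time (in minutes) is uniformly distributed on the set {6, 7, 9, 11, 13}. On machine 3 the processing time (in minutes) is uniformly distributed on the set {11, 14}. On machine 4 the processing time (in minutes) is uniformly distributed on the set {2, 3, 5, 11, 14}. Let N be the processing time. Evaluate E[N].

E[N | machine 1] = (5+7+12)/3 = 8.
E[N | machine 2] = (6+7+9+11+13)/5 = 46/5.
E[N | machine 3] = (11+14)/2 = 25/2.
E[N | machine 4] = (2+3+5+11+14)/5 = 7.
By the law of total expectation,
E[N] = (1/4)·(8) + (1/4)·(46/5) + (1/4)·(25/2) + (1/4)·(7) = 367/40.

367/40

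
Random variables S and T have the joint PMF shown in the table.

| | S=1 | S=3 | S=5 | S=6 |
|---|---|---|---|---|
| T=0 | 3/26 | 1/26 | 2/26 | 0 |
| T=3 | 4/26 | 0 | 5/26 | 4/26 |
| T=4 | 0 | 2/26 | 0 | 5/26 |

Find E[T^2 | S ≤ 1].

P(S ≤ 1) = 7/26.
Σ T^2·P over the event = 0·(3/26) + 9·(4/26) = 18/13.
E[T^2 | S ≤ 1] = (18/13) / (7/26) = 36/7.

36/7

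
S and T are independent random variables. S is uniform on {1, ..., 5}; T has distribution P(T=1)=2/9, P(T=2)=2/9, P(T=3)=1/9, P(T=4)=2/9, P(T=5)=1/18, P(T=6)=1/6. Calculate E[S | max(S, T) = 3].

P(max(S, T) = 3) = 7/45.
Summing S·P(x,y) over outcomes with max(S, T) = 3 gives 2/5.
E[S | max(S, T) = 3] = (2/5) / (7/45) = 18/7.

18/7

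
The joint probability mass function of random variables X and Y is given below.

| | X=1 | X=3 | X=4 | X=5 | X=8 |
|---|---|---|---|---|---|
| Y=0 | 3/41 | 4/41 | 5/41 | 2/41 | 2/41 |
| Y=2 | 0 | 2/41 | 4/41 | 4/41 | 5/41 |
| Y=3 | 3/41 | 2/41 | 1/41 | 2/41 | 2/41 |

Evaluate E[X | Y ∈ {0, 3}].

P(Y ∈ {0, 3}) = 26/41.
Summing X·P(X=x,Y=y) over the conditioning event gives 100/41.
E[X | Y ∈ {0, 3}] = (100/41) / (26/41) = 50/13.

50/13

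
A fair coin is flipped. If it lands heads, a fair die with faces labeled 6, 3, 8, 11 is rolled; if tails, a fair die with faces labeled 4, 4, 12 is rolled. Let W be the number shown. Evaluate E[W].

41/6

E[W | heads] = (6+3+8+11)/4 = 7.
E[W | tails] = (4+4+12)/3 = 20/3.
By the law of total expectation,
E[W] = (1/2)·(7) + (1/2)·(20/3) = 41/6.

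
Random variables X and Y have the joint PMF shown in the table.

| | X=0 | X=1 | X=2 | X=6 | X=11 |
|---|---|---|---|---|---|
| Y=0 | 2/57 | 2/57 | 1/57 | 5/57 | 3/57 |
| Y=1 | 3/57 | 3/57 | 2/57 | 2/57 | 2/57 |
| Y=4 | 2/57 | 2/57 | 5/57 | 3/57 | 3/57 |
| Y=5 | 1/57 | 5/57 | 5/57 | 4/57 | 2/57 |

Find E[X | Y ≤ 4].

P(Y ≤ 4) = 40/57.
Summing X·P(X=x,Y=y) over the conditioning event gives 3.
E[X | Y ≤ 4] = (3) / (40/57) = 171/40.

171/40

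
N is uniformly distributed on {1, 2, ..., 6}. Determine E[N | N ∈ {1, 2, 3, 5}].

P(N ∈ {1, 2, 3, 5}) = 2/3.
Σ over the event: 1·1/6 + 2·1/6 + 3·1/6 + 5·1/6 = 11/6.
E[N | N ∈ {1, 2, 3, 5}] = (11/6) / (2/3) = 11/4.

11/4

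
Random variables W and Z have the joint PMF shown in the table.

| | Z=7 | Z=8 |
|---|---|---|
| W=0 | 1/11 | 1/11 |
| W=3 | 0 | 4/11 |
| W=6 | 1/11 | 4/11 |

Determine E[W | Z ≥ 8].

4

P(Z ≥ 8) = 9/11.
Σ W·P over the event = 0·(1/11) + 3·(4/11) + 6·(4/11) = 36/11.
E[W | Z ≥ 8] = (36/11) / (9/11) = 4.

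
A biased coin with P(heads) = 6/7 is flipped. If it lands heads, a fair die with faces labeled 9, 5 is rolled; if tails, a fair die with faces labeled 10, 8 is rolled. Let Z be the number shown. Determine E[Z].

E[Z | heads] = (9+5)/2 = 7.
E[Z | tails] = (10+8)/2 = 9.
E[Z] = (6/7)·(7) + (1/7)·(9) = 51/7.

51/7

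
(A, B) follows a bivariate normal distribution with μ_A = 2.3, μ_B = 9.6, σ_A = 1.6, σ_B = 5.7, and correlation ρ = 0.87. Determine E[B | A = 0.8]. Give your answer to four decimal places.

4.9509

The regression of B on A has slope ρ·σ_B/σ_A and passes through (μ_A, μ_B).
E[B | A=0.8] = 9.6 + (0.87)·(5.7/1.6)·(0.8 − (2.3)) = 9.6 + (3.0994)·(-1.5) = 4.9509.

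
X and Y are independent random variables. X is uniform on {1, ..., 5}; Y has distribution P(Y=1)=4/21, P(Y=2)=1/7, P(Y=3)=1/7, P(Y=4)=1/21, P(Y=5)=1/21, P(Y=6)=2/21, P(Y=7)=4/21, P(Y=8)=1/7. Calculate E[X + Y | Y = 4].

7

P(Y = 4) = 1/21.
Summing (X+Y)·P(x,y) over outcomes with Y = 4 gives 1/3.
E[X + Y | Y = 4] = (1/3) / (1/21) = 7.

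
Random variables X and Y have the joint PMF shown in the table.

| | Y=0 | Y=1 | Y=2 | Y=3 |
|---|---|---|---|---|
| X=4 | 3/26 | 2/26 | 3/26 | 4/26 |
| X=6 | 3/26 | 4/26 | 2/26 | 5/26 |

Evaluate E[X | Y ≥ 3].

46/9

P(Y ≥ 3) = 9/26.
Summing X·P(X=x,Y=y) over the conditioning event gives 23/13.
E[X | Y ≥ 3] = (23/13) / (9/26) = 46/9.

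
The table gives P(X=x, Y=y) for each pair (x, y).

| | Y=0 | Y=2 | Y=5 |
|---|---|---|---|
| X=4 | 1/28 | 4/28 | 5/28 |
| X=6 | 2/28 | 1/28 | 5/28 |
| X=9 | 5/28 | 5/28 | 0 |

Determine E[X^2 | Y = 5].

26

P(Y = 5) = 5/14.
Σ X^2·P over the event = 16·(5/28) + 36·(5/28) = 65/7.
E[X^2 | Y = 5] = (65/7) / (5/14) = 26.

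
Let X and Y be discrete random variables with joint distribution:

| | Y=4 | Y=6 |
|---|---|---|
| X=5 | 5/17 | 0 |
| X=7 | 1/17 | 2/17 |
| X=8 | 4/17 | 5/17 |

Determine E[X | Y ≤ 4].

32/5

P(Y ≤ 4) = 10/17.
Σ X·P over the event = 5·(5/17) + 7·(1/17) + 8·(4/17) = 64/17.
E[X | Y ≤ 4] = (64/17) / (10/17) = 32/5.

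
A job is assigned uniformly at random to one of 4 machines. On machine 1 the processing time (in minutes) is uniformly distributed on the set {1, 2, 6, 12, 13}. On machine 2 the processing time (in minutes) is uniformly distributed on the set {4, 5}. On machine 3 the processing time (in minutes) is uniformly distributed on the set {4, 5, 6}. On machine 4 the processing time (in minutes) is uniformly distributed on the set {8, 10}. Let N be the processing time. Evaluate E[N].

E[N | machine 1] = (1+2+6+12+13)/5 = 34/5.
E[N | machine 2] = (4+5)/2 = 9/2.
E[N | machine 3] = (4+5+6)/3 = 5.
E[N | machine 4] = (8+10)/2 = 9.
E[N] = (1/4)·(34/5) + (1/4)·(9/2) + (1/4)·(5) + (1/4)·(9) = 253/40.

253/40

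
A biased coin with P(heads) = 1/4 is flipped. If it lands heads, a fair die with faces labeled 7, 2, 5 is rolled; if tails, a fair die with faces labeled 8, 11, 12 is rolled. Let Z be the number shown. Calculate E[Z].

E[Z | heads] = (7+2+5)/3 = 14/3.
E[Z | tails] = (8+11+12)/3 = 31/3.
By the law of total expectation,
E[Z] = (1/4)·(14/3) + (3/4)·(31/3) = 107/12.

107/12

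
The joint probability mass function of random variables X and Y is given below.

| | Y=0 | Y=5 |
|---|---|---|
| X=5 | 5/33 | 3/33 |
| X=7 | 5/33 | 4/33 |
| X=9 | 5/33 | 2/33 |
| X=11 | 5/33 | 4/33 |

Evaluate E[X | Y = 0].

P(Y = 0) = 20/33.
Σ X·P over the event = 5·(5/33) + 7·(5/33) + 9·(5/33) + 11·(5/33) = 160/33.
E[X | Y = 0] = (160/33) / (20/33) = 8.

8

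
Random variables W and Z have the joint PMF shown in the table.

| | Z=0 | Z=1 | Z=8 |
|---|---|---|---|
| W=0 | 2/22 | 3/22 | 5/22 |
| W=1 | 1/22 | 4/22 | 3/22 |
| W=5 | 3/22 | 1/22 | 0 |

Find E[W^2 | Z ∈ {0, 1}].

P(Z ∈ {0, 1}) = 7/11.
Summing W^2·P(W=x,Z=y) over the conditioning event gives 105/22.
E[W^2 | Z ∈ {0, 1}] = (105/22) / (7/11) = 15/2.

15/2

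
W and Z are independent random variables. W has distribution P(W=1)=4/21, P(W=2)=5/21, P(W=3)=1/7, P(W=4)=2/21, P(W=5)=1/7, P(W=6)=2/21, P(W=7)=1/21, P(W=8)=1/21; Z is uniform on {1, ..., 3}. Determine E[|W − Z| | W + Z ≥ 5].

52/19

P(W + Z ≥ 5) = 38/63.
Summing |W−Z|·P(x,y) over outcomes with W + Z ≥ 5 gives 104/63.
E[|W − Z| | W + Z ≥ 5] = (104/63) / (38/63) = 52/19.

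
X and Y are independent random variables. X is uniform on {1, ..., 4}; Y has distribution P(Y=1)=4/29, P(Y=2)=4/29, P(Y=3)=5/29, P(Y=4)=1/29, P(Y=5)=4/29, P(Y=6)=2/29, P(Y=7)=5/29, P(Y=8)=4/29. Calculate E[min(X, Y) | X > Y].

43/25

P(X > Y) = 25/116.
Summing min(X,Y)·P(x,y) over outcomes with X > Y gives 43/116.
E[min(X, Y) | X > Y] = (43/116) / (25/116) = 43/25.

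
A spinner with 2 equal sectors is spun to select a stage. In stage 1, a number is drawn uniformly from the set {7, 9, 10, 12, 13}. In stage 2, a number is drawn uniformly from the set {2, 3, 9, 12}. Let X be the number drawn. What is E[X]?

E[X | stage 1] = (7+9+10+12+13)/5 = 51/5.
E[X | stage 2] = (2+3+9+12)/4 = 13/2.
E[X] = (1/2)·(51/5) + (1/2)·(13/2) = 167/20.

167/20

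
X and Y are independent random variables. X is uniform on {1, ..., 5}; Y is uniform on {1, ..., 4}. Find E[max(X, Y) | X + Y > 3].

65/17

P(X + Y > 3) = 17/20.
Summing max(X,Y)·P(x,y) over outcomes with X + Y > 3 gives 13/4.
E[max(X, Y) | X + Y > 3] = (13/4) / (17/20) = 65/17.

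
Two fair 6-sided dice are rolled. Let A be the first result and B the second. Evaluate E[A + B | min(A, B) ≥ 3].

9

P(min(A, B) ≥ 3) = 4/9.
Summing (A+B)·P(x,y) over outcomes with min(A, B) ≥ 3 gives 4.
E[A + B | min(A, B) ≥ 3] = (4) / (4/9) = 9.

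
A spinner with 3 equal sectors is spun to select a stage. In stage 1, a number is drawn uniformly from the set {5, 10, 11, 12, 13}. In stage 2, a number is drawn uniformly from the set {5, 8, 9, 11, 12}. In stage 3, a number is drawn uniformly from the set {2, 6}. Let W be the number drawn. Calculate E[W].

E[W | stage 1] = (5+10+11+12+13)/5 = 51/5.
E[W | stage 2] = (5+8+9+11+12)/5 = 9.
E[W | stage 3] = (2+6)/2 = 4.
By the law of total expectation,
E[W] = (1/3)·(51/5) + (1/3)·(9) + (1/3)·(4) = 116/15.

116/15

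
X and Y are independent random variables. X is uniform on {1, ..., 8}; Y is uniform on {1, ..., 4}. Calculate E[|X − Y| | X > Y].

37/11

P(X > Y) = 11/16.
Summing |X−Y|·P(x,y) over outcomes with X > Y gives 37/16.
E[|X − Y| | X > Y] = (37/16) / (11/16) = 37/11.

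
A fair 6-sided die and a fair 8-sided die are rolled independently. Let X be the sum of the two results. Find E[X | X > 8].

P(X > 8) = 7/16.
Σ over the event: 9·1/8 + 10·5/48 + 11·1/12 + 12·1/16 + 13·1/24 + 14·1/48 = 14/3.
E[X | X > 8] = (14/3) / (7/16) = 32/3.

32/3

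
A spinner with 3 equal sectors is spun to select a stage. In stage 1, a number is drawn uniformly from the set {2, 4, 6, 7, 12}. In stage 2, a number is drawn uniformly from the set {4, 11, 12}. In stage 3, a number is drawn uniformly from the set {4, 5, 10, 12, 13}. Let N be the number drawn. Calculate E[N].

8

E[N | stage 1] = (2+4+6+7+12)/5 = 31/5.
E[N | stage 2] = (4+11+12)/3 = 9.
E[N | stage 3] = (4+5+10+12+13)/5 = 44/5.
By the law of total expectation,
E[N] = (1/3)·(31/5) + (1/3)·(9) + (1/3)·(44/5) = 8.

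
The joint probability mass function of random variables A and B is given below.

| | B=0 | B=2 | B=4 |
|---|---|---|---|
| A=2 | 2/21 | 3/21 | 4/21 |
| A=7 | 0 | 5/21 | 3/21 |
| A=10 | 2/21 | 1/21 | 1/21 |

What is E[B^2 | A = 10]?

5

P(A = 10) = 4/21.
Summing B^2·P(A=x,B=y) over the conditioning event gives 20/21.
E[B^2 | A = 10] = (20/21) / (4/21) = 5.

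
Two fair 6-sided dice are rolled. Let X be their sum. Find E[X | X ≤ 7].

P(X ≤ 7) = 7/12.
Σ over the event: 2·1/36 + 3·1/18 + 4·1/12 + 5·1/9 + 6·5/36 + 7·1/6 = 28/9.
E[X | X ≤ 7] = (28/9) / (7/12) = 16/3.

16/3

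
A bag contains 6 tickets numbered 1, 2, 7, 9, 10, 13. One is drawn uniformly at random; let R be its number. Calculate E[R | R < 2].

1

P(R < 2) = 1/6.
Σ over the event: 1·1/6 = 1/6.
E[R | R < 2] = (1/6) / (1/6) = 1.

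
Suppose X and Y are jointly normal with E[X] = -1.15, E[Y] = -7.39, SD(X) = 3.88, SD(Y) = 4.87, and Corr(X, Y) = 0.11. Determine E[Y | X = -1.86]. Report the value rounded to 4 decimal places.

For a bivariate normal, E[Y | X=x] = μ_Y + ρ·(σ_Y/σ_X)·(x − μ_X).
E[Y | X=-1.86] = -7.39 + (0.11)·(4.87/3.88)·(-1.86 − (-1.15)) = -7.39 + (0.13807)·(-0.71) = -7.4880.

-7.4880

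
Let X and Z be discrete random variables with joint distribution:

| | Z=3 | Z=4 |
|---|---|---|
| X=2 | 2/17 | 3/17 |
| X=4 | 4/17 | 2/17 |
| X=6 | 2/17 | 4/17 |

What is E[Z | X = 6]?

11/3

P(X = 6) = 6/17.
Σ Z·P over the event = 3·(2/17) + 4·(4/17) = 22/17.
E[Z | X = 6] = (22/17) / (6/17) = 11/3.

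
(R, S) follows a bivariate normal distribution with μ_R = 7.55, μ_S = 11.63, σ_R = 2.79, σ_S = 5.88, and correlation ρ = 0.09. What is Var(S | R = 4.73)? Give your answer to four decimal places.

Var(S | R=x) = (1 − ρ²)·σ_S².
Var(S | R=4.73) = (5.88)²·(1 − (0.09)²) = 34.5744·0.9919 = 34.2943.

34.2943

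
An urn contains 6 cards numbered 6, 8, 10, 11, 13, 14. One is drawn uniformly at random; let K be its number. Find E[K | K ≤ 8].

7

P(K ≤ 8) = 1/3.
Σ over the event: 6·1/6 + 8·1/6 = 7/3.
E[K | K ≤ 8] = (7/3) / (1/3) = 7.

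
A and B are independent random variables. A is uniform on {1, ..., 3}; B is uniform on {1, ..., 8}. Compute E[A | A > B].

Outcomes with A > B: (2,1), (3,1), (3,2), each with probability 1/24.
E[A | A > B] = (2 + 3 + 3) / 3 = 8/3.

8/3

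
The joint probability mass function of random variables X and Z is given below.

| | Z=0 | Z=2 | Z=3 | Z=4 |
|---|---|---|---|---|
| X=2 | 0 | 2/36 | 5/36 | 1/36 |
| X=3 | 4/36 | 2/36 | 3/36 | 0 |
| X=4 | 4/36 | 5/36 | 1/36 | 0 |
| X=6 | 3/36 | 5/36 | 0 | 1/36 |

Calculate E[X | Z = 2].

P(Z = 2) = 7/18.
Σ X·P over the event = 2·(2/36) + 3·(2/36) + 4·(5/36) + 6·(5/36) = 5/3.
E[X | Z = 2] = (5/3) / (7/18) = 30/7.

30/7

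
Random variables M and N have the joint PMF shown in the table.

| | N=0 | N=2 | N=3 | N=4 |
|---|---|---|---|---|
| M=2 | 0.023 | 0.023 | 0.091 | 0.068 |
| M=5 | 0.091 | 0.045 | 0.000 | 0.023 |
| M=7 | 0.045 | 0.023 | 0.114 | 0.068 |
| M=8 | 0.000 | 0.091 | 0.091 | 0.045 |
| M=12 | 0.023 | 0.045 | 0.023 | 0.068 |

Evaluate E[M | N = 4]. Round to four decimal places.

P(N = 4) = 0.272.
Σ M·P over the event = 2·(0.068) + 5·(0.023) + 7·(0.068) + 8·(0.045) + 12·(0.068) = 1.903.
E[M | N = 4] = (1.903) / (0.272) = 6.9963.

6.9963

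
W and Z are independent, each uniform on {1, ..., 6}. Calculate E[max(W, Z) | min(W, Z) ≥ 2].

24/5

P(min(W, Z) ≥ 2) = 25/36.
Summing max(W,Z)·P(x,y) over outcomes with min(W, Z) ≥ 2 gives 10/3.
E[max(W, Z) | min(W, Z) ≥ 2] = (10/3) / (25/36) = 24/5.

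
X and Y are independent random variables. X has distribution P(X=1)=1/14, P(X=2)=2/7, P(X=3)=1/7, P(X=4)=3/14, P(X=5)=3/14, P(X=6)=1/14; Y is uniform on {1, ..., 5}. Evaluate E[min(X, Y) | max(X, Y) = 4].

P(max(X, Y) = 4) = 19/70.
Summing min(X,Y)·P(x,y) over outcomes with max(X, Y) = 4 gives 9/14.
E[min(X, Y) | max(X, Y) = 4] = (9/14) / (19/70) = 45/19.

45/19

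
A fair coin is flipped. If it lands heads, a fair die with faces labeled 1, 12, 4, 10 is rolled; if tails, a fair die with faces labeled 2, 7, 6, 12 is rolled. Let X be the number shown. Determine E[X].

27/4

E[X | heads] = (1+12+4+10)/4 = 27/4.
E[X | tails] = (2+7+6+12)/4 = 27/4.
E[X] = (1/2)·(27/4) + (1/2)·(27/4) = 27/4.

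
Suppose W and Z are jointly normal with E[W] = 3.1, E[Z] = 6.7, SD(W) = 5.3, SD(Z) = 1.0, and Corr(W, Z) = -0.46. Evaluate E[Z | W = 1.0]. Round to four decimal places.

The regression of Z on W has slope ρ·σ_Z/σ_W and passes through (μ_W, μ_Z).
E[Z | W=1.0] = 6.7 + (-0.46)·(1.0/5.3)·(1.0 − (3.1)) = 6.7 + (-0.086792)·(-2.1) = 6.8823.

6.8823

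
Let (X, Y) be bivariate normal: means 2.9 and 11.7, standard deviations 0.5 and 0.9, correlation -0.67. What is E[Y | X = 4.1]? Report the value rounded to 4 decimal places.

10.2528

E[Y | X=x] = μ_Y + ρ(σ_Y/σ_X)(x − μ_X) for jointly normal variables.
E[Y | X=4.1] = 11.7 + (-0.67)·(0.9/0.5)·(4.1 − (2.9)) = 11.7 + (-1.206)·(1.2) = 10.2528.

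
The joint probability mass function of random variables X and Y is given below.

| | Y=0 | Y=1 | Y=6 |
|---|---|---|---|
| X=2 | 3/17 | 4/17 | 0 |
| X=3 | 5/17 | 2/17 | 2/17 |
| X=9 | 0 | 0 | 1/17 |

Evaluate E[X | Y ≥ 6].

P(Y ≥ 6) = 3/17.
Σ X·P over the event = 3·(2/17) + 9·(1/17) = 15/17.
E[X | Y ≥ 6] = (15/17) / (3/17) = 5.

5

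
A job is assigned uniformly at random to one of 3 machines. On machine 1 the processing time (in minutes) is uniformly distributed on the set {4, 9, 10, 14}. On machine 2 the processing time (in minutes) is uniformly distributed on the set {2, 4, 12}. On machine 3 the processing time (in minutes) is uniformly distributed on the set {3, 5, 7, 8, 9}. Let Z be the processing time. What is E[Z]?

433/60

E[Z | machine 1] = (4+9+10+14)/4 = 37/4.
E[Z | machine 2] = (2+4+12)/3 = 6.
E[Z | machine 3] = (3+5+7+8+9)/5 = 32/5.
E[Z] = (1/3)·(37/4) + (1/3)·(6) + (1/3)·(32/5) = 433/60.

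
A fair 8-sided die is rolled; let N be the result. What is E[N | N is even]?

5

Given N is even, N is equally likely to be any of {2, 4, 6, 8}.
E[N | N is even] = (2 + 4 + 6 + 8) / 4 = 5.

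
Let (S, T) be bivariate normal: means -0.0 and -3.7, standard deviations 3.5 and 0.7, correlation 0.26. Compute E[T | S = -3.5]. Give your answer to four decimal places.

E[T | S=x] = μ_T + ρ(σ_T/σ_S)(x − μ_S) for jointly normal variables.
E[T | S=-3.5] = -3.7 + (0.26)·(0.7/3.5)·(-3.5 − (-0.0)) = -3.7 + (0.052)·(-3.5) = -3.8820.

-3.8820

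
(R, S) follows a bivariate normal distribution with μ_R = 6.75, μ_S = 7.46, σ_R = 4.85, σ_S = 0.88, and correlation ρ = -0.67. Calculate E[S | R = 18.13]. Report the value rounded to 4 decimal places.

6.0766

For a bivariate normal, E[S | R=x] = μ_S + ρ·(σ_S/σ_R)·(x − μ_R).
E[S | R=18.13] = 7.46 + (-0.67)·(0.88/4.85)·(18.13 − (6.75)) = 7.46 + (-0.121567)·(11.38) = 6.0766.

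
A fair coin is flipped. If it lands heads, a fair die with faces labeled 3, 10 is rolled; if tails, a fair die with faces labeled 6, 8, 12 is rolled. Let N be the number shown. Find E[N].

91/12

E[N | heads] = (3+10)/2 = 13/2.
E[N | tails] = (6+8+12)/3 = 26/3.
By the law of total expectation,
E[N] = (1/2)·(13/2) + (1/2)·(26/3) = 91/12.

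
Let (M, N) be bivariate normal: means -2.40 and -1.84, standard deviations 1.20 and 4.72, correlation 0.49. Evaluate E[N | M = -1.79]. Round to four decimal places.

-0.6643

The regression of N on M has slope ρ·σ_N/σ_M and passes through (μ_M, μ_N).
E[N | M=-1.79] = -1.84 + (0.49)·(4.72/1.20)·(-1.79 − (-2.40)) = -1.84 + (1.9273)·(0.61) = -0.6643.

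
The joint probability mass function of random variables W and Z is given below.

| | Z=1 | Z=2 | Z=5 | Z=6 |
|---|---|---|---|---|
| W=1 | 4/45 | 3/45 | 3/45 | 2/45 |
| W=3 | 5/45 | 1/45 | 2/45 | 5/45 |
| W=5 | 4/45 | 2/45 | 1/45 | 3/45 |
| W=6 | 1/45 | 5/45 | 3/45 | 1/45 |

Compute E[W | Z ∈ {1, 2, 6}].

43/12

P(Z ∈ {1, 2, 6}) = 4/5.
Summing W·P(W=x,Z=y) over the conditioning event gives 43/15.
E[W | Z ∈ {1, 2, 6}] = (43/15) / (4/5) = 43/12.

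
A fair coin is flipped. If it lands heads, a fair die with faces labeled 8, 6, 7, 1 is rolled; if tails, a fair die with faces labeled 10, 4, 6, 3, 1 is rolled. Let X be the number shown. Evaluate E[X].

103/20

E[X | heads] = (8+6+7+1)/4 = 11/2.
E[X | tails] = (10+4+6+3+1)/5 = 24/5.
By the law of total expectation,
E[X] = (1/2)·(11/2) + (1/2)·(24/5) = 103/20.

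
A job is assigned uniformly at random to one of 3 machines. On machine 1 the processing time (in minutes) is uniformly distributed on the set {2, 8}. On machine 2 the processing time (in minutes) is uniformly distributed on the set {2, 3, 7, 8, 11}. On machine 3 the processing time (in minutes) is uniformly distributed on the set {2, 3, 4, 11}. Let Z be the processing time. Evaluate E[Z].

27/5

E[Z | machine 1] = (2+8)/2 = 5.
E[Z | machine 2] = (2+3+7+8+11)/5 = 31/5.
E[Z | machine 3] = (2+3+4+11)/4 = 5.
By the law of total expectation,
E[Z] = (1/3)·(5) + (1/3)·(31/5) + (1/3)·(5) = 27/5.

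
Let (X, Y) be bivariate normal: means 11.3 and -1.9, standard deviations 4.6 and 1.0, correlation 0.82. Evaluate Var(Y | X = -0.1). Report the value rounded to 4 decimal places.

0.3276

For a bivariate normal, Var(Y | X=x) = σ_Y²(1 − ρ²).
Var(Y | X=-0.1) = (1.0)²·(1 − (0.82)²) = 1·0.3276 = 0.3276.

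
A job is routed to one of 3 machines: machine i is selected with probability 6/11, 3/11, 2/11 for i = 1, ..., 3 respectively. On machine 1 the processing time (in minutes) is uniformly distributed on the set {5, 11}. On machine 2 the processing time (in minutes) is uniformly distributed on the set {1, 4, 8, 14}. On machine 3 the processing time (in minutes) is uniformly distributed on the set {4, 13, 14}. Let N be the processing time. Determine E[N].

97/12

E[N | machine 1] = (5+11)/2 = 8.
E[N | machine 2] = (1+4+8+14)/4 = 27/4.
E[N | machine 3] = (4+13+14)/3 = 31/3.
E[N] = (6/11)·(8) + (3/11)·(27/4) + (2/11)·(31/3) = 97/12.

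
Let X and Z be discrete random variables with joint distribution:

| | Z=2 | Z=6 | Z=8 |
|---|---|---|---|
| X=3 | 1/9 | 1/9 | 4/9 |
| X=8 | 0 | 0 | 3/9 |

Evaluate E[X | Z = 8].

36/7

P(Z = 8) = 7/9.
Σ X·P over the event = 3·(4/9) + 8·(3/9) = 4.
E[X | Z = 8] = (4) / (7/9) = 36/7.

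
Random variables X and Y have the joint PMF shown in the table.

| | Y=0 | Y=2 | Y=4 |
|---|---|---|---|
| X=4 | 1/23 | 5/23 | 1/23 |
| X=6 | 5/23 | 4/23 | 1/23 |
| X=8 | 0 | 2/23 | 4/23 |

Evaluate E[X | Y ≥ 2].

P(Y ≥ 2) = 17/23.
Σ X·P over the event = 4·(5/23) + 4·(1/23) + 6·(4/23) + 6·(1/23) + 8·(2/23) + 8·(4/23) = 102/23.
E[X | Y ≥ 2] = (102/23) / (17/23) = 6.

6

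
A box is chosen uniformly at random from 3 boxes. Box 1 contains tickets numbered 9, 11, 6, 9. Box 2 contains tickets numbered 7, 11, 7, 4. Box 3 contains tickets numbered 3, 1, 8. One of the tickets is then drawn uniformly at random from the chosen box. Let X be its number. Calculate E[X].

E[X | box 1] = (9+11+6+9)/4 = 35/4.
E[X | box 2] = (7+11+7+4)/4 = 29/4.
E[X | box 3] = (3+1+8)/3 = 4.
E[X] = (1/3)·(35/4) + (1/3)·(29/4) + (1/3)·(4) = 20/3.

20/3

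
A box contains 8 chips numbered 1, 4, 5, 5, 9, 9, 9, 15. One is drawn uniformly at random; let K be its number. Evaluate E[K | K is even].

P(K is even) = 1/8.
Σ over the event: 4·1/8 = 1/2.
E[K | K is even] = (1/2) / (1/8) = 4.

4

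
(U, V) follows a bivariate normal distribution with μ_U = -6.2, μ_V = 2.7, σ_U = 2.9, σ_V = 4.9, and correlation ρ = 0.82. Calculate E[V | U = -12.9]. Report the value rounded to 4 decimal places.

-6.5830

The regression of V on U has slope ρ·σ_V/σ_U and passes through (μ_U, μ_V).
E[V | U=-12.9] = 2.7 + (0.82)·(4.9/2.9)·(-12.9 − (-6.2)) = 2.7 + (1.38552)·(-6.7) = -6.5830.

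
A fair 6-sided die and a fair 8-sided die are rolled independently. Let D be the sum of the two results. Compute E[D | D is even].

8

P(D is even) = 1/2.
Σ over the event: 2·1/48 + 4·1/16 + 6·5/48 + 8·1/8 + 10·5/48 + 12·1/16 + 14·1/48 = 4.
E[D | D is even] = (4) / (1/2) = 8.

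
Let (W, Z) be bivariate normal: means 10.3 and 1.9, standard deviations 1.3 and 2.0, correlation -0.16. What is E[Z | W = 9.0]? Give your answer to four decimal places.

2.2200

The regression of Z on W has slope ρ·σ_Z/σ_W and passes through (μ_W, μ_Z).
E[Z | W=9.0] = 1.9 + (-0.16)·(2.0/1.3)·(9.0 − (10.3)) = 1.9 + (-0.24615)·(-1.3) = 2.2200.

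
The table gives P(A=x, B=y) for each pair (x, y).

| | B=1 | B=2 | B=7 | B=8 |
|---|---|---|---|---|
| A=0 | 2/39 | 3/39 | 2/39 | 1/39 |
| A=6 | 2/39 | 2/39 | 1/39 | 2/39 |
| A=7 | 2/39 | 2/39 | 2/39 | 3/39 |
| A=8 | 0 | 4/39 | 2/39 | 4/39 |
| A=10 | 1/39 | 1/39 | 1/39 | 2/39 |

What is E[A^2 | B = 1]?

270/7

P(B = 1) = 7/39.
Σ A^2·P over the event = 0·(2/39) + 36·(2/39) + 49·(2/39) + 100·(1/39) = 90/13.
E[A^2 | B = 1] = (90/13) / (7/39) = 270/7.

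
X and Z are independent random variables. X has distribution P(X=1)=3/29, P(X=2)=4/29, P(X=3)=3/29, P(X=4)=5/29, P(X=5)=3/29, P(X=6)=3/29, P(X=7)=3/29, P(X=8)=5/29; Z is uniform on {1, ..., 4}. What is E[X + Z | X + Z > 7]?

P(X + Z > 7) = 13/29.
Summing (X+Z)·P(x,y) over outcomes with X + Z > 7 gives 124/29.
E[X + Z | X + Z > 7] = (124/29) / (13/29) = 124/13.

124/13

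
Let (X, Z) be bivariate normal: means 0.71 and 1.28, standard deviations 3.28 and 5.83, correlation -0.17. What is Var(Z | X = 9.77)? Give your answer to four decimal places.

For a bivariate normal, Var(Z | X=x) = σ_Z²(1 − ρ²).
Var(Z | X=9.77) = (5.83)²·(1 − (-0.17)²) = 33.9889·0.9711 = 33.0066.

33.0066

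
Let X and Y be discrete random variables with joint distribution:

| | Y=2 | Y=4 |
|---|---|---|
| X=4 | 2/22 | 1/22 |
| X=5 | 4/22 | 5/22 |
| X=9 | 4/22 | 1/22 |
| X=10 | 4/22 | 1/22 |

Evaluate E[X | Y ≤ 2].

52/7

P(Y ≤ 2) = 7/11.
Σ X·P over the event = 4·(2/22) + 5·(4/22) + 9·(4/22) + 10·(4/22) = 52/11.
E[X | Y ≤ 2] = (52/11) / (7/11) = 52/7.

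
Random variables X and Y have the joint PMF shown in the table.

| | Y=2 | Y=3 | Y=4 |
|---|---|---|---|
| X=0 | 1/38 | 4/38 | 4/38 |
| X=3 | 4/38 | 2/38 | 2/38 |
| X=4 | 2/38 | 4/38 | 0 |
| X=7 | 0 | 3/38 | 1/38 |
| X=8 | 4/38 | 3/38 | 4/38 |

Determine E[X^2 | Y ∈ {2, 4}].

P(Y ∈ {2, 4}) = 11/19.
Σ X^2·P over the event = 0·(1/38) + 0·(4/38) + 9·(4/38) + 9·(2/38) + 16·(2/38) + 49·(1/38) + 64·(4/38) + 64·(4/38) = 647/38.
E[X^2 | Y ∈ {2, 4}] = (647/38) / (11/19) = 647/22.

647/22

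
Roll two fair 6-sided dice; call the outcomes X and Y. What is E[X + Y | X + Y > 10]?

34/3

P(X + Y > 10) = 1/12.
Summing (X+Y)·P(x,y) over outcomes with X + Y > 10 gives 17/18.
E[X + Y | X + Y > 10] = (17/18) / (1/12) = 34/3.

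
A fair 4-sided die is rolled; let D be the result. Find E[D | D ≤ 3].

Given D ≤ 3, D is equally likely to be any of {1, 2, 3}.
E[D | D ≤ 3] = (1 + 2 + 3) / 3 = 2.

2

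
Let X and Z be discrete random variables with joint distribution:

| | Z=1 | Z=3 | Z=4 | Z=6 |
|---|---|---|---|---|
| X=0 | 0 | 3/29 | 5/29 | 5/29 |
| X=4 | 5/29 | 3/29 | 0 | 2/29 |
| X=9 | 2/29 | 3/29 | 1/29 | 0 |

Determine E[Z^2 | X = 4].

52/5

P(X = 4) = 10/29.
Σ Z^2·P over the event = 1·(5/29) + 9·(3/29) + 36·(2/29) = 104/29.
E[Z^2 | X = 4] = (104/29) / (10/29) = 52/5.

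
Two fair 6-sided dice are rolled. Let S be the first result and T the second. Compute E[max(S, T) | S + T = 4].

Outcomes with S + T = 4: (1,3), (2,2), (3,1), each with probability 1/36.
E[max(S, T) | S + T = 4] = (3 + 2 + 3) / 3 = 8/3.

8/3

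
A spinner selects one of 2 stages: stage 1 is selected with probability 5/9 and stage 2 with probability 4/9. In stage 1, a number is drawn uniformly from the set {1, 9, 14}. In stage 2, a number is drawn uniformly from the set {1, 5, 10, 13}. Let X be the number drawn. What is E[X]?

23/3

E[X | stage 1] = (1+9+14)/3 = 8.
E[X | stage 2] = (1+5+10+13)/4 = 29/4.
By the law of total expectation,
E[X] = (5/9)·(8) + (4/9)·(29/4) = 23/3.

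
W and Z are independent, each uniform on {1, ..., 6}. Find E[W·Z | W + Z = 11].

30

Outcomes with W + Z = 11: (5,6), (6,5), each with probability 1/36.
E[W·Z | W + Z = 11] = (30 + 30) / 2 = 30.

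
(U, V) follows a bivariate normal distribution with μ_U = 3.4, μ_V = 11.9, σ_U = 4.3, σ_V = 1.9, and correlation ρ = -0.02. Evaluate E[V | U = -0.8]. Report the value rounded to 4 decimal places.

11.9371

The regression of V on U has slope ρ·σ_V/σ_U and passes through (μ_U, μ_V).
E[V | U=-0.8] = 11.9 + (-0.02)·(1.9/4.3)·(-0.8 − (3.4)) = 11.9 + (-0.0088372)·(-4.2) = 11.9371.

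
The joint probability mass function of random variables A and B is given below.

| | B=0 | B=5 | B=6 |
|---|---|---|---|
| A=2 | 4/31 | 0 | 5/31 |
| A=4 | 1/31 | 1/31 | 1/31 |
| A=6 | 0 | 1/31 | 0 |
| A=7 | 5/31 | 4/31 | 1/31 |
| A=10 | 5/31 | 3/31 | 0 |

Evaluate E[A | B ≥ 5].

P(B ≥ 5) = 16/31.
Σ A·P over the event = 2·(5/31) + 4·(1/31) + 4·(1/31) + 6·(1/31) + 7·(4/31) + 7·(1/31) + 10·(3/31) = 89/31.
E[A | B ≥ 5] = (89/31) / (16/31) = 89/16.

89/16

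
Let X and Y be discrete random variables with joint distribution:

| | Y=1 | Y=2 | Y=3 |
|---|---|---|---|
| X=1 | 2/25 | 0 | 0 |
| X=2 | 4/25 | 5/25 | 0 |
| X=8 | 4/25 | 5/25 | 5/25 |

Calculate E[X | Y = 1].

21/5

P(Y = 1) = 2/5.
Σ X·P over the event = 1·(2/25) + 2·(4/25) + 8·(4/25) = 42/25.
E[X | Y = 1] = (42/25) / (2/5) = 21/5.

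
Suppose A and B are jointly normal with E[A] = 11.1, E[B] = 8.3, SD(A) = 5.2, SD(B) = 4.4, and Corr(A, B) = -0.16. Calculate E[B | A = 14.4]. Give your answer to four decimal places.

For a bivariate normal, E[B | A=x] = μ_B + ρ·(σ_B/σ_A)·(x − μ_A).
E[B | A=14.4] = 8.3 + (-0.16)·(4.4/5.2)·(14.4 − (11.1)) = 8.3 + (-0.13538)·(3.3) = 7.8532.

7.8532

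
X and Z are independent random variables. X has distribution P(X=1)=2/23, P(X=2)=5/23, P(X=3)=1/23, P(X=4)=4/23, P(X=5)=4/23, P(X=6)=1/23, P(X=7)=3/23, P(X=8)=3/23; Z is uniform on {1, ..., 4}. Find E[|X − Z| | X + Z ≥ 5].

P(X + Z ≥ 5) = 75/92.
Summing |X−Z|·P(x,y) over outcomes with X + Z ≥ 5 gives 221/92.
E[|X − Z| | X + Z ≥ 5] = (221/92) / (75/92) = 221/75.

221/75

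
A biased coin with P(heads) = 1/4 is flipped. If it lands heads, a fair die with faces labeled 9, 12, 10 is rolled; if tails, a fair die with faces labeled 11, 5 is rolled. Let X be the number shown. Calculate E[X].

103/12

E[X | heads] = (9+12+10)/3 = 31/3.
E[X | tails] = (11+5)/2 = 8.
By the law of total expectation,
E[X] = (1/4)·(31/3) + (3/4)·(8) = 103/12.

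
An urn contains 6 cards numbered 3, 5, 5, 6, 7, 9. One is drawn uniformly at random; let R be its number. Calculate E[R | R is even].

P(R is even) = 1/6.
Σ over the event: 6·1/6 = 1.
E[R | R is even] = (1) / (1/6) = 6.

6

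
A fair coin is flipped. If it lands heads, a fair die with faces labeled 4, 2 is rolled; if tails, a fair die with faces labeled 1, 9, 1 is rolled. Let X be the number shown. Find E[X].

E[X | heads] = (4+2)/2 = 3.
E[X | tails] = (1+9+1)/3 = 11/3.
By the law of total expectation,
E[X] = (1/2)·(3) + (1/2)·(11/3) = 10/3.

10/3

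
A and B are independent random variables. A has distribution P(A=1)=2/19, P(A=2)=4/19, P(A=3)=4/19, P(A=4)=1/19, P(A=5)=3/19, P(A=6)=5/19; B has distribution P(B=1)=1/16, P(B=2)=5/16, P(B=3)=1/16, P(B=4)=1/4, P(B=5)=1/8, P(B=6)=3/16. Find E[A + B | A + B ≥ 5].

P(A + B ≥ 5) = 131/152.
Summing (A+B)·P(x,y) over outcomes with A + B ≥ 5 gives 261/38.
E[A + B | A + B ≥ 5] = (261/38) / (131/152) = 1044/131.

1044/131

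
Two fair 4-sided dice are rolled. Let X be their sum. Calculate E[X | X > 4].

P(X > 4) = 5/8.
Σ over the event: 5·1/4 + 6·3/16 + 7·1/8 + 8·1/16 = 15/4.
E[X | X > 4] = (15/4) / (5/8) = 6.

6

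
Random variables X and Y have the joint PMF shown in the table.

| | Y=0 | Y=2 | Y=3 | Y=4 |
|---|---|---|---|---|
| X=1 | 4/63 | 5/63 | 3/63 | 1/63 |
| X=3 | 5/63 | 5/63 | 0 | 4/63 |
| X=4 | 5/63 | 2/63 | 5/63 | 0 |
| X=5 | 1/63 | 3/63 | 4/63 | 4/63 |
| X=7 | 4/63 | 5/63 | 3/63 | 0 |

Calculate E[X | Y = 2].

39/10

P(Y = 2) = 20/63.
Σ X·P over the event = 1·(5/63) + 3·(5/63) + 4·(2/63) + 5·(3/63) + 7·(5/63) = 26/21.
E[X | Y = 2] = (26/21) / (20/63) = 39/10.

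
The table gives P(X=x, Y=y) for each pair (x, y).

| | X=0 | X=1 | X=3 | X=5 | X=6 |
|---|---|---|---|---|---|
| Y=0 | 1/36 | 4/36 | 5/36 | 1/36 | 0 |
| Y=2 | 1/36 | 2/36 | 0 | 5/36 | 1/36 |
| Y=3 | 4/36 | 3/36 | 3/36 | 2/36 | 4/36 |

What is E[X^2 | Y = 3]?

P(Y = 3) = 4/9.
Summing X^2·P(X=x,Y=y) over the conditioning event gives 56/9.
E[X^2 | Y = 3] = (56/9) / (4/9) = 14.

14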